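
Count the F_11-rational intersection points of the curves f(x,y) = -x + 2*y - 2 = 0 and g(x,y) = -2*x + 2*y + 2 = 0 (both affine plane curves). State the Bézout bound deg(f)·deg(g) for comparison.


Common zeros: {(4, 3)}; count = 1; Bézout bound = 1.

deg(f) = 1, deg(g) = 1, so Bézout bound = 1.
Scan x ∈ F_11. For each x, list the y ∈ F_11 with f(x, y) ≡ 0 and those with g(x, y) ≡ 0 (mod 11); the common zeros in that column are the intersection.
  x = 0: f ≡ 0 at y ∈ {1}; g ≡ 0 at y ∈ {10}; common: ∅.
  x = 1: f ≡ 0 at y ∈ {7}; g ≡ 0 at y ∈ {0}; common: ∅.
  x = 2: f ≡ 0 at y ∈ {2}; g ≡ 0 at y ∈ {1}; common: ∅.
  x = 3: f ≡ 0 at y ∈ {8}; g ≡ 0 at y ∈ {2}; common: ∅.
  x = 4: f ≡ 0 at y ∈ {3}; g ≡ 0 at y ∈ {3}; common: {3}.
  x = 5: f ≡ 0 at y ∈ {9}; g ≡ 0 at y ∈ {4}; common: ∅.
  x = 6: f ≡ 0 at y ∈ {4}; g ≡ 0 at y ∈ {5}; common: ∅.
  x = 7: f ≡ 0 at y ∈ {10}; g ≡ 0 at y ∈ {6}; common: ∅.
  x = 8: f ≡ 0 at y ∈ {5}; g ≡ 0 at y ∈ {7}; common: ∅.
  x = 9: f ≡ 0 at y ∈ {0}; g ≡ 0 at y ∈ {8}; common: ∅.
  x = 10: f ≡ 0 at y ∈ {6}; g ≡ 0 at y ∈ {9}; common: ∅.
Collecting: common zeros = {(4, 3)}, so the count is 1.
Comparison with the Bézout bound: 1 ≤ 1 = deg(f)·deg(g), as expected for curves with no common component (the bound is attained).


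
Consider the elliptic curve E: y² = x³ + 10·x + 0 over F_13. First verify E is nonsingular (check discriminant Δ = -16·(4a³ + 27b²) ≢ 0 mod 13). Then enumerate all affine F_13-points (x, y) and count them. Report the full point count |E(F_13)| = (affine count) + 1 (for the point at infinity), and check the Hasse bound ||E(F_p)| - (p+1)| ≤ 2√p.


Affine points = {(0, 0), (4, 0), (6, 4), (6, 9), (7, 6), (7, 7), (9, 0)}; affine count = 7; |E(F_13)| = 8.

Discriminant check: Δ ∝ 4a³ + 27b² = 4·10³ + 27·0² = 4·1000 + 27·0 ≡ 9 (mod 13). Nonzero ⇒ E is nonsingular.
For each x ∈ F_13, compute rhs = x³ + 10·x + 0 mod 13, then count y ∈ F_13 with y² ≡ rhs.
  x = 0: rhs = 0, matching y values: 0 (1 points).
  x = 1: rhs = 11, matching y values: none (0 points).
  x = 2: rhs = 2, matching y values: none (0 points).
  x = 3: rhs = 5, matching y values: none (0 points).
  x = 4: rhs = 0, matching y values: 0 (1 points).
  x = 5: rhs = 6, matching y values: none (0 points).
  x = 6: rhs = 3, matching y values: 4, 9 (2 points).
  x = 7: rhs = 10, matching y values: 6, 7 (2 points).
  x = 8: rhs = 7, matching y values: none (0 points).
  x = 9: rhs = 0, matching y values: 0 (1 points).
  x = 10: rhs = 8, matching y values: none (0 points).
  x = 11: rhs = 11, matching y values: none (0 points).
  x = 12: rhs = 2, matching y values: none (0 points).
Total affine count: 7.
Full point count |E(F_13)| = 7 + 1 = 8.
Hasse bound: |8 − (13+1)| = |-6| = 6 ≤ 2√13 ≈ 7.2111 ✓.


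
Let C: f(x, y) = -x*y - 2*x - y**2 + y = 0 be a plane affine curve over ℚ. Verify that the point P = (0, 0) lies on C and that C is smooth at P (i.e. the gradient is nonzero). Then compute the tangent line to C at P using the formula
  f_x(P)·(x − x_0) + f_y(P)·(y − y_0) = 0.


Tangent line at P: -2*x + y = 0.

Step 1: f(0, 0) = 0, so P lies on C.
Step 2: partial derivatives
  f_x(x, y) = -y - 2, f_y(x, y) = -x - 2*y + 1.
  f_x(P) = -2, f_y(P) = 1 (gradient nonzero, so P is smooth).
Step 3: tangent line at P: -2·(x − 0) + 1·(y − 0) = 0.
Expanding: -2*x + y = 0.


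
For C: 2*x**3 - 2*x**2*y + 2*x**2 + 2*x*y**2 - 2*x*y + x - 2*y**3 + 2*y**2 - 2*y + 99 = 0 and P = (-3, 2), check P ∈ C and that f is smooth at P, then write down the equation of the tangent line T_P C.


Tangent line at P: 71*x - 54*y + 321 = 0.

Step 1: f(-3, 2) = 0, so P lies on C.
Step 2: partial derivatives
  f_x(x, y) = 6*x**2 - 4*x*y + 4*x + 2*y**2 - 2*y + 1, f_y(x, y) = -2*x**2 + 4*x*y - 2*x - 6*y**2 + 4*y - 2.
  f_x(P) = 71, f_y(P) = -54 (gradient nonzero, so P is smooth).
Step 3: tangent line at P: 71·(x − -3) + -54·(y − 2) = 0.
Expanding: 71*x - 54*y + 321 = 0.


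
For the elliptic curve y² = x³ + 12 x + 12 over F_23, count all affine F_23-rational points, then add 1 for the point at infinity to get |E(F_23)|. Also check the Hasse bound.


Affine points = {(0, 9), (0, 14), (1, 5), (1, 18), (3, 11), (3, 12), (4, 3), (4, 20), (5, 6), (5, 17), (6, 1), (6, 22), (7, 5), (7, 18), (11, 7), (11, 16), (14, 7), (14, 16), (15, 5), (15, 18), (17, 0), (20, 8), (20, 15), (21, 7), (21, 16)}; affine count = 25; |E(F_23)| = 26.

Discriminant check: Δ ∝ 4a³ + 27b² = 4·12³ + 27·12² = 4·1728 + 27·144 ≡ 13 (mod 23). Nonzero ⇒ E is nonsingular.
For each x ∈ F_23, compute rhs = x³ + 12·x + 12 mod 23, then count y ∈ F_23 with y² ≡ rhs.
  x = 0: rhs = 12, matching y values: 9, 14 (2 points).
  x = 1: rhs = 2, matching y values: 5, 18 (2 points).
  x = 2: rhs = 21, matching y values: none (0 points).
  x = 3: rhs = 6, matching y values: 11, 12 (2 points).
  x = 4: rhs = 9, matching y values: 3, 20 (2 points).
  x = 5: rhs = 13, matching y values: 6, 17 (2 points).
  x = 6: rhs = 1, matching y values: 1, 22 (2 points).
  x = 7: rhs = 2, matching y values: 5, 18 (2 points).
  x = 8: rhs = 22, matching y values: none (0 points).
  x = 9: rhs = 21, matching y values: none (0 points).
  x = 10: rhs = 5, matching y values: none (0 points).
  x = 11: rhs = 3, matching y values: 7, 16 (2 points).
  x = 12: rhs = 21, matching y values: none (0 points).
  x = 13: rhs = 19, matching y values: none (0 points).
  x = 14: rhs = 3, matching y values: 7, 16 (2 points).
  x = 15: rhs = 2, matching y values: 5, 18 (2 points).
  x = 16: rhs = 22, matching y values: none (0 points).
  x = 17: rhs = 0, matching y values: 0 (1 points).
  x = 18: rhs = 11, matching y values: none (0 points).
  x = 19: rhs = 15, matching y values: none (0 points).
  x = 20: rhs = 18, matching y values: 8, 15 (2 points).
  x = 21: rhs = 3, matching y values: 7, 16 (2 points).
  x = 22: rhs = 22, matching y values: none (0 points).
Total affine count: 25.
Full point count |E(F_23)| = 25 + 1 = 26.
Hasse bound: |26 − (23+1)| = |2| = 2 ≤ 2√23 ≈ 9.5917 ✓.


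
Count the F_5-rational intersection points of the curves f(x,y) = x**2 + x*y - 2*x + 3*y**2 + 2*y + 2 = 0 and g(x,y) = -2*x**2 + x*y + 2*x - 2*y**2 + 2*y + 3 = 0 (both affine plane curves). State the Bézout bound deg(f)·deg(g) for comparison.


Common zeros: ∅; count = 0; Bézout bound = 4.

deg(f) = 2, deg(g) = 2, so Bézout bound = 4.
Scan x ∈ F_5. For each x, list the y ∈ F_5 with f(x, y) ≡ 0 and those with g(x, y) ≡ 0 (mod 5); the common zeros in that column are the intersection.
  x = 0: f ≡ 0 at y ∈ {3}; g ≡ 0 at y ∈ ∅; common: ∅.
  x = 1: f ≡ 0 at y ∈ ∅; g ≡ 0 at y ∈ ∅; common: ∅.
  x = 2: f ≡ 0 at y ∈ ∅; g ≡ 0 at y ∈ ∅; common: ∅.
  x = 3: f ≡ 0 at y ∈ {0}; g ≡ 0 at y ∈ ∅; common: ∅.
  x = 4: f ≡ 0 at y ∈ {0, 3}; g ≡ 0 at y ∈ ∅; common: ∅.
Collecting: common zeros = ∅, so the count is 0.
Comparison with the Bézout bound: 0 ≤ 4 = deg(f)·deg(g), as expected for curves with no common component (the affine F_5-count falls short of the bound because intersections may lie at infinity, over extension fields, or carry multiplicity).


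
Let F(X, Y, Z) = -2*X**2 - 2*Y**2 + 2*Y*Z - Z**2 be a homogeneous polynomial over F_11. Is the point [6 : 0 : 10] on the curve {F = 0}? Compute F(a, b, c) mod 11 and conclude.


F(6,0,10) ≡ 4 (mod 11); P is NOT on the curve.

Evaluate F(6, 0, 10) term-by-term (mod 11).
  -2*X**2 ↦ -2·36·1·1 = -72
  -2*Y**2 ↦ -2·1·0·1 = 0
  2*Y*Z ↦ 2·1·0·10 = 0
  -Z**2 ↦ -1·1·1·100 = -100
Sum: F(6, 0, 10) = (-72) + (0) + (0) + (-100) = -172.
Reducing mod 11: -172 ≡ 4 (mod 11).
Since F(a, b, c) ≡ 4 ≠ 0 (mod 11), P does NOT lie on the curve.


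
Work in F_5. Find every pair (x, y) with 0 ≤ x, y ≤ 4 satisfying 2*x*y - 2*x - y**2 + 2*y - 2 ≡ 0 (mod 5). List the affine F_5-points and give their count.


Affine F_5-points: {(0, 3), (0, 4), (1, 2), (4, 0)}; count = 4.

For each of the 25 pairs (x, y) ∈ F_5², evaluate f(x, y) mod 5. Record the zeros.
  x = 0: [0↦3, 1↦4, 2↦3, 3↦0, 4↦0]  zeros at y ∈ {3, 4}
  x = 1: [0↦1, 1↦4, 2↦0, 3↦4, 4↦1]  zeros at y ∈ {2}
  x = 2: [0↦4, 1↦4, 2↦2, 3↦3, 4↦2]  zeros at y ∈ ∅
  x = 3: [0↦2, 1↦4, 2↦4, 3↦2, 4↦3]  zeros at y ∈ ∅
  x = 4: [0↦0, 1↦4, 2↦1, 3↦1, 4↦4]  zeros at y ∈ {0}
Collecting zeros: affine points = {(0, 3), (0, 4), (1, 2), (4, 0)}.
Total count |C(F_5)_aff| = 4.


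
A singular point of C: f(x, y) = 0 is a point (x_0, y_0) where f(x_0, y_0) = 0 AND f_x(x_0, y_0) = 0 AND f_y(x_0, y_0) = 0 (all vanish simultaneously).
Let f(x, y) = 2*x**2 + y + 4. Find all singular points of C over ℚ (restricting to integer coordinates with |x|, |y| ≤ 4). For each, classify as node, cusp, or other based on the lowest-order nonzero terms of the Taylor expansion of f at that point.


No singular points in the scanned grid; C is smooth there.

Compute partial derivatives:
  f_x = 4*x.
  f_y = 1.
f_y = 1 is a nonzero constant, so f_y never vanishes: no point (x, y) can satisfy f = f_x = f_y = 0. In particular no (x, y) ∈ {−4, ..., 4}² is singular; the curve is smooth.


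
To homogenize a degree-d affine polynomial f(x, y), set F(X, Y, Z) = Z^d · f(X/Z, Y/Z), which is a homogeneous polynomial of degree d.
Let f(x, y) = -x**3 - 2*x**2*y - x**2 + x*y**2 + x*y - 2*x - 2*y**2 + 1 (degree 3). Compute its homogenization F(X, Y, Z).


F(X, Y, Z) = -X**3 - 2*X**2*Y - X**2*Z + X*Y**2 + X*Y*Z - 2*X*Z**2 - 2*Y**2*Z + Z**3

deg(f) = 3.
Substitute x = X/Z, y = Y/Z into f, then multiply by Z^3.
  monomial -1·x^3·y^0 ↦ -1·X^3·Y^0·Z^0.
  monomial -2·x^2·y^1 ↦ -2·X^2·Y^1·Z^0.
  monomial -1·x^2·y^0 ↦ -1·X^2·Y^0·Z^1.
  monomial 1·x^1·y^2 ↦ 1·X^1·Y^2·Z^0.
  monomial 1·x^1·y^1 ↦ 1·X^1·Y^1·Z^1.
  monomial -2·x^1·y^0 ↦ -2·X^1·Y^0·Z^2.
  monomial -2·x^0·y^2 ↦ -2·X^0·Y^2·Z^1.
  monomial 1·x^0·y^0 ↦ 1·X^0·Y^0·Z^3.
Collecting: F(X, Y, Z) = -X**3 - 2*X**2*Y - X**2*Z + X*Y**2 + X*Y*Z - 2*X*Z**2 - 2*Y**2*Z + Z**3.


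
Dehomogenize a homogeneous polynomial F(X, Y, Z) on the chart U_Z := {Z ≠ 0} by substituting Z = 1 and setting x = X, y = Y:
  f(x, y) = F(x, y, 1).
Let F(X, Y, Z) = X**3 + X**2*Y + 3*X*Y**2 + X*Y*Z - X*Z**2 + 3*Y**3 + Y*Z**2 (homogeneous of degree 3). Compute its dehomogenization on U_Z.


f(x, y) = x**3 + x**2*y + 3*x*y**2 + x*y - x + 3*y**3 + y

On U_Z we set Z = 1. Each monomial c·X^i·Y^j·Z^k in F becomes c·x^i·y^j·1^k = c·x^i·y^j.
Substituting Z = 1: F(X, Y, 1) = x**3 + x**2*y + 3*x*y**2 + x*y - x + 3*y**3 + y.
Note: deg(f) ≤ deg(F) = 3; strict inequality happens when F is divisible by Z (lost terms).


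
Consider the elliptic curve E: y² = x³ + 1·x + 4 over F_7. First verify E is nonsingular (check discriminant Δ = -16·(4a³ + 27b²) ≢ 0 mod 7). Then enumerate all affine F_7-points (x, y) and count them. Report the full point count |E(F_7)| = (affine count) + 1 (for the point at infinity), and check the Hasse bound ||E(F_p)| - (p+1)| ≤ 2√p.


Affine points = {(0, 2), (0, 5), (2, 0), (4, 3), (4, 4), (5, 1), (5, 6), (6, 3), (6, 4)}; affine count = 9; |E(F_7)| = 10.

Discriminant check: Δ ∝ 4a³ + 27b² = 4·1³ + 27·4² = 4·1 + 27·16 ≡ 2 (mod 7). Nonzero ⇒ E is nonsingular.
For each x ∈ F_7, compute rhs = x³ + 1·x + 4 mod 7, then count y ∈ F_7 with y² ≡ rhs.
  x = 0: rhs = 4, matching y values: 2, 5 (2 points).
  x = 1: rhs = 6, matching y values: none (0 points).
  x = 2: rhs = 0, matching y values: 0 (1 points).
  x = 3: rhs = 6, matching y values: none (0 points).
  x = 4: rhs = 2, matching y values: 3, 4 (2 points).
  x = 5: rhs = 1, matching y values: 1, 6 (2 points).
  x = 6: rhs = 2, matching y values: 3, 4 (2 points).
Total affine count: 9.
Full point count |E(F_7)| = 9 + 1 = 10.
Hasse bound: |10 − (7+1)| = |2| = 2 ≤ 2√7 ≈ 5.2915 ✓.


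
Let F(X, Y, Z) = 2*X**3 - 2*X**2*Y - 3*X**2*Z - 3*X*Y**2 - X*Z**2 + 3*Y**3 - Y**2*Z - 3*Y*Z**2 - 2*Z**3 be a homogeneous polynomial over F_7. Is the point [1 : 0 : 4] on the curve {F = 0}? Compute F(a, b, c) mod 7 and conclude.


F(1,0,4) ≡ 0 (mod 7); P is on the curve.

Evaluate F(1, 0, 4) term-by-term (mod 7).
  2*X**3 ↦ 2·1·1·1 = 2
  -2*X**2*Y ↦ -2·1·0·1 = 0
  -3*X**2*Z ↦ -3·1·1·4 = -12
  -3*X*Y**2 ↦ -3·1·0·1 = 0
  -X*Z**2 ↦ -1·1·1·16 = -16
  3*Y**3 ↦ 3·1·0·1 = 0
  -Y**2*Z ↦ -1·1·0·4 = 0
  -3*Y*Z**2 ↦ -3·1·0·16 = 0
  -2*Z**3 ↦ -2·1·1·64 = -128
Sum: F(1, 0, 4) = (2) + (0) + (-12) + (0) + (-16) + (0) + (0) + (0) + (-128) = -154.
Reducing mod 7: -154 ≡ 0 (mod 7).
Since F(a, b, c) ≡ 0 (mod 7), P lies on the curve.


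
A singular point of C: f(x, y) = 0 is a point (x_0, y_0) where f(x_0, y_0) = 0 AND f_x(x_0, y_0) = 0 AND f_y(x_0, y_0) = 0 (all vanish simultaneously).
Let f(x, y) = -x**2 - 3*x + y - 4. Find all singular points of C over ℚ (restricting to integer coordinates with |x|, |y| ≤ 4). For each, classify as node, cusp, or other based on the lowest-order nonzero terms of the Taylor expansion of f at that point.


No singular points in the scanned grid; C is smooth there.

Compute partial derivatives:
  f_x = -2*x - 3.
  f_y = 1.
f_y = 1 is a nonzero constant, so f_y never vanishes: no point (x, y) can satisfy f = f_x = f_y = 0. In particular no (x, y) ∈ {−4, ..., 4}² is singular; the curve is smooth.


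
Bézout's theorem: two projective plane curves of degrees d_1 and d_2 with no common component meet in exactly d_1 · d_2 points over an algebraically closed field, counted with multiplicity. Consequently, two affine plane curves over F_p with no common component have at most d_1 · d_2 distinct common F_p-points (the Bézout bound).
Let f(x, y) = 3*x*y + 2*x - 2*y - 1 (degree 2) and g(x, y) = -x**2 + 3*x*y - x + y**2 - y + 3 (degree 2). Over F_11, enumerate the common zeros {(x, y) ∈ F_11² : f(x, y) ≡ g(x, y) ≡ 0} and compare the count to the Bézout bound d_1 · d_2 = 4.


Common zeros: {(1, 10), (2, 2)}; count = 2; Bézout bound = 4.

deg(f) = 2, deg(g) = 2, so Bézout bound = 4.
Scan x ∈ F_11. For each x, list the y ∈ F_11 with f(x, y) ≡ 0 and those with g(x, y) ≡ 0 (mod 11); the common zeros in that column are the intersection.
  x = 0: f ≡ 0 at y ∈ {5}; g ≡ 0 at y ∈ {6}; common: ∅.
  x = 1: f ≡ 0 at y ∈ {10}; g ≡ 0 at y ∈ {10}; common: {10}.
  x = 2: f ≡ 0 at y ∈ {2}; g ≡ 0 at y ∈ {2, 4}; common: {2}.
  x = 3: f ≡ 0 at y ∈ {4}; g ≡ 0 at y ∈ {1, 2}; common: ∅.
  x = 4: f ≡ 0 at y ∈ {7}; g ≡ 0 at y ∈ ∅; common: ∅.
  x = 5: f ≡ 0 at y ∈ {1}; g ≡ 0 at y ∈ ∅; common: ∅.
  x = 6: f ≡ 0 at y ∈ {0}; g ≡ 0 at y ∈ {6, 10}; common: ∅.
  x = 7: f ≡ 0 at y ∈ {8}; g ≡ 0 at y ∈ ∅; common: ∅.
  x = 8: f ≡ 0 at y ∈ ∅; g ≡ 0 at y ∈ ∅; common: ∅.
  x = 9: f ≡ 0 at y ∈ {9}; g ≡ 0 at y ∈ {3, 4}; common: ∅.
  x = 10: f ≡ 0 at y ∈ {6}; g ≡ 0 at y ∈ {1, 3}; common: ∅.
Collecting: common zeros = {(1, 10), (2, 2)}, so the count is 2.
Comparison with the Bézout bound: 2 ≤ 4 = deg(f)·deg(g), as expected for curves with no common component (the affine F_11-count falls short of the bound because intersections may lie at infinity, over extension fields, or carry multiplicity).


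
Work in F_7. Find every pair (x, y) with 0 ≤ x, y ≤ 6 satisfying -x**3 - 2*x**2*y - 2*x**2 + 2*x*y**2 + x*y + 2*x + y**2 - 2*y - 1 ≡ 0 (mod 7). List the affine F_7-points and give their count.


Affine F_7-points: {(0, 4), (0, 5), (2, 4), (2, 6), (3, 3), (4, 3), (4, 5), (5, 5), (6, 3), (6, 6)}; count = 10.

For each of the 49 pairs (x, y) ∈ F_7², evaluate f(x, y) mod 7. Record the zeros.
  x = 0: [0↦6, 1↦5, 2↦6, 3↦2, 4↦0, 5↦0, 6↦2]  zeros at y ∈ {4, 5}
  x = 1: [0↦5, 1↦5, 2↦4, 3↦2, 4↦6, 5↦2, 6↦4]  zeros at y ∈ ∅
  x = 2: [0↦1, 1↦5, 2↦5, 3↦1, 4↦0, 5↦2, 6↦0]  zeros at y ∈ {4, 6}
  x = 3: [0↦2, 1↦6, 2↦3, 3↦0, 4↦4, 5↦1, 6↦5]  zeros at y ∈ {3}
  x = 4: [0↦2, 1↦2, 2↦6, 3↦0, 4↦5, 5↦0, 6↦6]  zeros at y ∈ {3, 5}
  x = 5: [0↦2, 1↦1, 2↦1, 3↦2, 4↦4, 5↦0, 6↦4]  zeros at y ∈ {5}
  x = 6: [0↦3, 1↦4, 2↦3, 3↦0, 4↦2, 5↦2, 6↦0]  zeros at y ∈ {3, 6}
Collecting zeros: affine points = {(0, 4), (0, 5), (2, 4), (2, 6), (3, 3), (4, 3), (4, 5), (5, 5), (6, 3), (6, 6)}.
Total count |C(F_7)_aff| = 10.


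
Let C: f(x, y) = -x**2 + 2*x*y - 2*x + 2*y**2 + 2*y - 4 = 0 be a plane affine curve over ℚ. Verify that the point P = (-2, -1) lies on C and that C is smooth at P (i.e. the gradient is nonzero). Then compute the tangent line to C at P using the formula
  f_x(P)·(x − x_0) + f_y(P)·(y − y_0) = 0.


Tangent line at P: -6*y - 6 = 0.

Step 1: f(-2, -1) = 0, so P lies on C.
Step 2: partial derivatives
  f_x(x, y) = -2*x + 2*y - 2, f_y(x, y) = 2*x + 4*y + 2.
  f_x(P) = 0, f_y(P) = -6 (gradient nonzero, so P is smooth).
Step 3: tangent line at P: 0·(x − -2) + -6·(y − -1) = 0.
Expanding: -6*y - 6 = 0.


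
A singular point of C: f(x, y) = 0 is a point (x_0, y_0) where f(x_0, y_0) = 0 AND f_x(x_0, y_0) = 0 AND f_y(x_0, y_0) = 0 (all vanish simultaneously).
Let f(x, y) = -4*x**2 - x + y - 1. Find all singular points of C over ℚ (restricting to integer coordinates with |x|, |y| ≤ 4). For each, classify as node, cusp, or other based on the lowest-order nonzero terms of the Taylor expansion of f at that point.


No singular points in the scanned grid; C is smooth there.

Compute partial derivatives:
  f_x = -8*x - 1.
  f_y = 1.
f_y = 1 is a nonzero constant, so f_y never vanishes: no point (x, y) can satisfy f = f_x = f_y = 0. In particular no (x, y) ∈ {−4, ..., 4}² is singular; the curve is smooth.


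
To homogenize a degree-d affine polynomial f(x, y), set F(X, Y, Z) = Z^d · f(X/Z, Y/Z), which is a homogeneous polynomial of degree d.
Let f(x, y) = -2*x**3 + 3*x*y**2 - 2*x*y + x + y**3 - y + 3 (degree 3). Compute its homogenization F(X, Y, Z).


F(X, Y, Z) = -2*X**3 + 3*X*Y**2 - 2*X*Y*Z + X*Z**2 + Y**3 - Y*Z**2 + 3*Z**3

deg(f) = 3.
Substitute x = X/Z, y = Y/Z into f, then multiply by Z^3.
  monomial -2·x^3·y^0 ↦ -2·X^3·Y^0·Z^0.
  monomial 3·x^1·y^2 ↦ 3·X^1·Y^2·Z^0.
  monomial -2·x^1·y^1 ↦ -2·X^1·Y^1·Z^1.
  monomial 1·x^1·y^0 ↦ 1·X^1·Y^0·Z^2.
  monomial 1·x^0·y^3 ↦ 1·X^0·Y^3·Z^0.
  monomial -1·x^0·y^1 ↦ -1·X^0·Y^1·Z^2.
  monomial 3·x^0·y^0 ↦ 3·X^0·Y^0·Z^3.
Collecting: F(X, Y, Z) = -2*X**3 + 3*X*Y**2 - 2*X*Y*Z + X*Z**2 + Y**3 - Y*Z**2 + 3*Z**3.


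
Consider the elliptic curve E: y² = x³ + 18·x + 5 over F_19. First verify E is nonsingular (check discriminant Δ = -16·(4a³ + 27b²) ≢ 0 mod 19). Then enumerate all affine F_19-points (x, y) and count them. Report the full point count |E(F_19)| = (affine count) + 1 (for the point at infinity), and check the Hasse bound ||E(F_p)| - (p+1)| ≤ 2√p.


Affine points = {(0, 9), (0, 10), (1, 9), (1, 10), (2, 7), (2, 12), (5, 7), (5, 12), (6, 5), (6, 14), (10, 8), (10, 11), (12, 7), (12, 12), (13, 2), (13, 17), (16, 0), (18, 9), (18, 10)}; affine count = 19; |E(F_19)| = 20.

Discriminant check: Δ ∝ 4a³ + 27b² = 4·18³ + 27·5² = 4·5832 + 27·25 ≡ 6 (mod 19). Nonzero ⇒ E is nonsingular.
For each x ∈ F_19, compute rhs = x³ + 18·x + 5 mod 19, then count y ∈ F_19 with y² ≡ rhs.
  x = 0: rhs = 5, matching y values: 9, 10 (2 points).
  x = 1: rhs = 5, matching y values: 9, 10 (2 points).
  x = 2: rhs = 11, matching y values: 7, 12 (2 points).
  x = 3: rhs = 10, matching y values: none (0 points).
  x = 4: rhs = 8, matching y values: none (0 points).
  x = 5: rhs = 11, matching y values: 7, 12 (2 points).
  x = 6: rhs = 6, matching y values: 5, 14 (2 points).
  x = 7: rhs = 18, matching y values: none (0 points).
  x = 8: rhs = 15, matching y values: none (0 points).
  x = 9: rhs = 3, matching y values: none (0 points).
  x = 10: rhs = 7, matching y values: 8, 11 (2 points).
  x = 11: rhs = 14, matching y values: none (0 points).
  x = 12: rhs = 11, matching y values: 7, 12 (2 points).
  x = 13: rhs = 4, matching y values: 2, 17 (2 points).
  x = 14: rhs = 18, matching y values: none (0 points).
  x = 15: rhs = 2, matching y values: none (0 points).
  x = 16: rhs = 0, matching y values: 0 (1 points).
  x = 17: rhs = 18, matching y values: none (0 points).
  x = 18: rhs = 5, matching y values: 9, 10 (2 points).
Total affine count: 19.
Full point count |E(F_19)| = 19 + 1 = 20.
Hasse bound: |20 − (19+1)| = |0| = 0 ≤ 2√19 ≈ 8.7178 ✓.


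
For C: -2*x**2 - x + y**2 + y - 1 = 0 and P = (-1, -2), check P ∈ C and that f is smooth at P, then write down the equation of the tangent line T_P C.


Tangent line at P: 3*x - 3*y - 3 = 0.

Step 1: f(-1, -2) = 0, so P lies on C.
Step 2: partial derivatives
  f_x(x, y) = -4*x - 1, f_y(x, y) = 2*y + 1.
  f_x(P) = 3, f_y(P) = -3 (gradient nonzero, so P is smooth).
Step 3: tangent line at P: 3·(x − -1) + -3·(y − -2) = 0.
Expanding: 3*x - 3*y - 3 = 0.


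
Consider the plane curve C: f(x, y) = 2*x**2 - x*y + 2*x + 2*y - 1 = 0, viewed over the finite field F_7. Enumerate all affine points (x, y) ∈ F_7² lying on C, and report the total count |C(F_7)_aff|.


Affine F_7-points: {(0, 4), (1, 4), (3, 2), (4, 2), (5, 1), (6, 5)}; count = 6.

For each of the 49 pairs (x, y) ∈ F_7², evaluate f(x, y) mod 7. Record the zeros.
  x = 0: [0↦6, 1↦1, 2↦3, 3↦5, 4↦0, 5↦2, 6↦4]  zeros at y ∈ {4}
  x = 1: [0↦3, 1↦4, 2↦5, 3↦6, 4↦0, 5↦1, 6↦2]  zeros at y ∈ {4}
  x = 2: [0↦4, 1↦4, 2↦4, 3↦4, 4↦4, 5↦4, 6↦4]  zeros at y ∈ ∅
  x = 3: [0↦2, 1↦1, 2↦0, 3↦6, 4↦5, 5↦4, 6↦3]  zeros at y ∈ {2}
  x = 4: [0↦4, 1↦2, 2↦0, 3↦5, 4↦3, 5↦1, 6↦6]  zeros at y ∈ {2}
  x = 5: [0↦3, 1↦0, 2↦4, 3↦1, 4↦5, 5↦2, 6↦6]  zeros at y ∈ {1}
  x = 6: [0↦6, 1↦2, 2↦5, 3↦1, 4↦4, 5↦0, 6↦3]  zeros at y ∈ {5}
Collecting zeros: affine points = {(0, 4), (1, 4), (3, 2), (4, 2), (5, 1), (6, 5)}.
Total count |C(F_7)_aff| = 6.


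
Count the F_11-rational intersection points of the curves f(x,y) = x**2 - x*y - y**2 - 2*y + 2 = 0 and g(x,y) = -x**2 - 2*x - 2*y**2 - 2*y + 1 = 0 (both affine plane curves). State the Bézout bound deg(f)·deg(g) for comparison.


Common zeros: ∅; count = 0; Bézout bound = 4.

deg(f) = 2, deg(g) = 2, so Bézout bound = 4.
Scan x ∈ F_11. For each x, list the y ∈ F_11 with f(x, y) ≡ 0 and those with g(x, y) ≡ 0 (mod 11); the common zeros in that column are the intersection.
  x = 0: f ≡ 0 at y ∈ {4, 5}; g ≡ 0 at y ∈ {2, 8}; common: ∅.
  x = 1: f ≡ 0 at y ∈ ∅; g ≡ 0 at y ∈ ∅; common: ∅.
  x = 2: f ≡ 0 at y ∈ ∅; g ≡ 0 at y ∈ {1, 9}; common: ∅.
  x = 3: f ≡ 0 at y ∈ {0, 6}; g ≡ 0 at y ∈ ∅; common: ∅.
  x = 4: f ≡ 0 at y ∈ {1, 4}; g ≡ 0 at y ∈ ∅; common: ∅.
  x = 5: f ≡ 0 at y ∈ {5, 10}; g ≡ 0 at y ∈ ∅; common: ∅.
  x = 6: f ≡ 0 at y ∈ ∅; g ≡ 0 at y ∈ ∅; common: ∅.
  x = 7: f ≡ 0 at y ∈ ∅; g ≡ 0 at y ∈ {1, 9}; common: ∅.
  x = 8: f ≡ 0 at y ∈ {0, 1}; g ≡ 0 at y ∈ ∅; common: ∅.
  x = 9: f ≡ 0 at y ∈ ∅; g ≡ 0 at y ∈ {2, 8}; common: ∅.
  x = 10: f ≡ 0 at y ∈ ∅; g ≡ 0 at y ∈ {3, 7}; common: ∅.
Collecting: common zeros = ∅, so the count is 0.
Comparison with the Bézout bound: 0 ≤ 4 = deg(f)·deg(g), as expected for curves with no common component (the affine F_11-count falls short of the bound because intersections may lie at infinity, over extension fields, or carry multiplicity).


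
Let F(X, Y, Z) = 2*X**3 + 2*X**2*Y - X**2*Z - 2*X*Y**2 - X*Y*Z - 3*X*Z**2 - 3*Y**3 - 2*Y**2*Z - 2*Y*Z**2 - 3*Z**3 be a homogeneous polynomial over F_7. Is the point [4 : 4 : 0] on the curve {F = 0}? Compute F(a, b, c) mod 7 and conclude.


F(4,4,0) ≡ 6 (mod 7); P is NOT on the curve.

Evaluate F(4, 4, 0) term-by-term (mod 7).
  2*X**3 ↦ 2·64·1·1 = 128
  2*X**2*Y ↦ 2·16·4·1 = 128
  -X**2*Z ↦ -1·16·1·0 = 0
  -2*X*Y**2 ↦ -2·4·16·1 = -128
  -X*Y*Z ↦ -1·4·4·0 = 0
  -3*X*Z**2 ↦ -3·4·1·0 = 0
  -3*Y**3 ↦ -3·1·64·1 = -192
  -2*Y**2*Z ↦ -2·1·16·0 = 0
  -2*Y*Z**2 ↦ -2·1·4·0 = 0
  -3*Z**3 ↦ -3·1·1·0 = 0
Sum: F(4, 4, 0) = (128) + (128) + (0) + (-128) + (0) + (0) + (-192) + (0) + (0) + (0) = -64.
Reducing mod 7: -64 ≡ 6 (mod 7).
Since F(a, b, c) ≡ 6 ≠ 0 (mod 7), P does NOT lie on the curve.


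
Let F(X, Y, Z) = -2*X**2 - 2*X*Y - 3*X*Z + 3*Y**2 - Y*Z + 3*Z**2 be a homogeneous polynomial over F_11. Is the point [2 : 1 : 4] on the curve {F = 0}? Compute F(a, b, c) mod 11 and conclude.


F(2,1,4) ≡ 0 (mod 11); P is on the curve.

Evaluate F(2, 1, 4) term-by-term (mod 11).
  -2*X**2 ↦ -2·4·1·1 = -8
  -2*X*Y ↦ -2·2·1·1 = -4
  -3*X*Z ↦ -3·2·1·4 = -24
  3*Y**2 ↦ 3·1·1·1 = 3
  -Y*Z ↦ -1·1·1·4 = -4
  3*Z**2 ↦ 3·1·1·16 = 48
Sum: F(2, 1, 4) = (-8) + (-4) + (-24) + (3) + (-4) + (48) = 11.
Reducing mod 11: 11 ≡ 0 (mod 11).
Since F(a, b, c) ≡ 0 (mod 11), P lies on the curve.


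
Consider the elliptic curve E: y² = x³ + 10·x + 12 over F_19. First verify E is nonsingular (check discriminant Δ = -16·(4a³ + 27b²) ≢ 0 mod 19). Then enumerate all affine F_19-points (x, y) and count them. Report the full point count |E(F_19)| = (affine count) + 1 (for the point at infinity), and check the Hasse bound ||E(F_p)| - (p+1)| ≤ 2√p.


Affine points = {(1, 2), (1, 17), (5, 4), (5, 15), (7, 8), (7, 11), (11, 3), (11, 16), (12, 6), (12, 13), (18, 1), (18, 18)}; affine count = 12; |E(F_19)| = 13.

Discriminant check: Δ ∝ 4a³ + 27b² = 4·10³ + 27·12² = 4·1000 + 27·144 ≡ 3 (mod 19). Nonzero ⇒ E is nonsingular.
For each x ∈ F_19, compute rhs = x³ + 10·x + 12 mod 19, then count y ∈ F_19 with y² ≡ rhs.
  x = 0: rhs = 12, matching y values: none (0 points).
  x = 1: rhs = 4, matching y values: 2, 17 (2 points).
  x = 2: rhs = 2, matching y values: none (0 points).
  x = 3: rhs = 12, matching y values: none (0 points).
  x = 4: rhs = 2, matching y values: none (0 points).
  x = 5: rhs = 16, matching y values: 4, 15 (2 points).
  x = 6: rhs = 3, matching y values: none (0 points).
  x = 7: rhs = 7, matching y values: 8, 11 (2 points).
  x = 8: rhs = 15, matching y values: none (0 points).
  x = 9: rhs = 14, matching y values: none (0 points).
  x = 10: rhs = 10, matching y values: none (0 points).
  x = 11: rhs = 9, matching y values: 3, 16 (2 points).
  x = 12: rhs = 17, matching y values: 6, 13 (2 points).
  x = 13: rhs = 2, matching y values: none (0 points).
  x = 14: rhs = 8, matching y values: none (0 points).
  x = 15: rhs = 3, matching y values: none (0 points).
  x = 16: rhs = 12, matching y values: none (0 points).
  x = 17: rhs = 3, matching y values: none (0 points).
  x = 18: rhs = 1, matching y values: 1, 18 (2 points).
Total affine count: 12.
Full point count |E(F_19)| = 12 + 1 = 13.
Hasse bound: |13 − (19+1)| = |-7| = 7 ≤ 2√19 ≈ 8.7178 ✓.


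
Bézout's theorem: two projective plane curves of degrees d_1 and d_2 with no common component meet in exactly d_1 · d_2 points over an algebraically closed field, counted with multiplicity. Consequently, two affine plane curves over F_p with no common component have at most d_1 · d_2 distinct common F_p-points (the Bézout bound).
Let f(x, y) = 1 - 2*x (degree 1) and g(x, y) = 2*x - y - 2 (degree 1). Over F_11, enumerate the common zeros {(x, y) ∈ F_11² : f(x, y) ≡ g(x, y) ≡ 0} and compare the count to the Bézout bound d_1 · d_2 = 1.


Common zeros: {(6, 10)}; count = 1; Bézout bound = 1.

deg(f) = 1, deg(g) = 1, so Bézout bound = 1.
Scan x ∈ F_11. For each x, list the y ∈ F_11 with f(x, y) ≡ 0 and those with g(x, y) ≡ 0 (mod 11); the common zeros in that column are the intersection.
  x = 0: f ≡ 0 at y ∈ ∅; g ≡ 0 at y ∈ {9}; common: ∅.
  x = 1: f ≡ 0 at y ∈ ∅; g ≡ 0 at y ∈ {0}; common: ∅.
  x = 2: f ≡ 0 at y ∈ ∅; g ≡ 0 at y ∈ {2}; common: ∅.
  x = 3: f ≡ 0 at y ∈ ∅; g ≡ 0 at y ∈ {4}; common: ∅.
  x = 4: f ≡ 0 at y ∈ ∅; g ≡ 0 at y ∈ {6}; common: ∅.
  x = 5: f ≡ 0 at y ∈ ∅; g ≡ 0 at y ∈ {8}; common: ∅.
  x = 6: f ≡ 0 at y ∈ {0, 1, 2, 3, 4, 5, 6, 7, 8, 9, 10}; g ≡ 0 at y ∈ {10}; common: {10}.
  x = 7: f ≡ 0 at y ∈ ∅; g ≡ 0 at y ∈ {1}; common: ∅.
  x = 8: f ≡ 0 at y ∈ ∅; g ≡ 0 at y ∈ {3}; common: ∅.
  x = 9: f ≡ 0 at y ∈ ∅; g ≡ 0 at y ∈ {5}; common: ∅.
  x = 10: f ≡ 0 at y ∈ ∅; g ≡ 0 at y ∈ {7}; common: ∅.
Collecting: common zeros = {(6, 10)}, so the count is 1.
Comparison with the Bézout bound: 1 ≤ 1 = deg(f)·deg(g), as expected for curves with no common component (the bound is attained).


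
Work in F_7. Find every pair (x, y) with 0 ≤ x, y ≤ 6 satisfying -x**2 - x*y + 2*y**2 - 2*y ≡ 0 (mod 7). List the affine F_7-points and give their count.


Affine F_7-points: {(0, 0), (0, 1), (5, 3), (5, 4), (6, 1), (6, 3)}; count = 6.

For each of the 49 pairs (x, y) ∈ F_7², evaluate f(x, y) mod 7. Record the zeros.
  x = 0: [0↦0, 1↦0, 2↦4, 3↦5, 4↦3, 5↦5, 6↦4]  zeros at y ∈ {0, 1}
  x = 1: [0↦6, 1↦5, 2↦1, 3↦1, 4↦5, 5↦6, 6↦4]  zeros at y ∈ ∅
  x = 2: [0↦3, 1↦1, 2↦3, 3↦2, 4↦5, 5↦5, 6↦2]  zeros at y ∈ ∅
  x = 3: [0↦5, 1↦2, 2↦3, 3↦1, 4↦3, 5↦2, 6↦5]  zeros at y ∈ ∅
  x = 4: [0↦5, 1↦1, 2↦1, 3↦5, 4↦6, 5↦4, 6↦6]  zeros at y ∈ ∅
  x = 5: [0↦3, 1↦5, 2↦4, 3↦0, 4↦0, 5↦4, 6↦5]  zeros at y ∈ {3, 4}
  x = 6: [0↦6, 1↦0, 2↦5, 3↦0, 4↦6, 5↦2, 6↦2]  zeros at y ∈ {1, 3}
Collecting zeros: affine points = {(0, 0), (0, 1), (5, 3), (5, 4), (6, 1), (6, 3)}.
Total count |C(F_7)_aff| = 6.


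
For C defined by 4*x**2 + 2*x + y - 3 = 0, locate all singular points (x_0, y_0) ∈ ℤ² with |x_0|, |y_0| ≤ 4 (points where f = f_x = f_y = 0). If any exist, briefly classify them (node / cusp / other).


No singular points in the scanned grid; C is smooth there.

Compute partial derivatives:
  f_x = 8*x + 2.
  f_y = 1.
f_y = 1 is a nonzero constant, so f_y never vanishes: no point (x, y) can satisfy f = f_x = f_y = 0. In particular no (x, y) ∈ {−4, ..., 4}² is singular; the curve is smooth.


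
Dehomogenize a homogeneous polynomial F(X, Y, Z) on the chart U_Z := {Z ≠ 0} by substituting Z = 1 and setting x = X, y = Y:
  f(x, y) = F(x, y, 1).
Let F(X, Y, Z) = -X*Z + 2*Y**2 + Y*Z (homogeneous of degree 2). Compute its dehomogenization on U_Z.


f(x, y) = -x + 2*y**2 + y

On U_Z we set Z = 1. Each monomial c·X^i·Y^j·Z^k in F becomes c·x^i·y^j·1^k = c·x^i·y^j.
Substituting Z = 1: F(X, Y, 1) = -x + 2*y**2 + y.
Note: deg(f) ≤ deg(F) = 2; strict inequality happens when F is divisible by Z (lost terms).


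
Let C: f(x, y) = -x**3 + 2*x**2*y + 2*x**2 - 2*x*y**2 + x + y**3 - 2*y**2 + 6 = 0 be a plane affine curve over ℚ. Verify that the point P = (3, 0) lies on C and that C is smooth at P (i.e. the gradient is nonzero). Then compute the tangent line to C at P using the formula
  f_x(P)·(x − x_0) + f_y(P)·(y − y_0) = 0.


Tangent line at P: -14*x + 18*y + 42 = 0.

Step 1: f(3, 0) = 0, so P lies on C.
Step 2: partial derivatives
  f_x(x, y) = -3*x**2 + 4*x*y + 4*x - 2*y**2 + 1, f_y(x, y) = 2*x**2 - 4*x*y + 3*y**2 - 4*y.
  f_x(P) = -14, f_y(P) = 18 (gradient nonzero, so P is smooth).
Step 3: tangent line at P: -14·(x − 3) + 18·(y − 0) = 0.
Expanding: -14*x + 18*y + 42 = 0.


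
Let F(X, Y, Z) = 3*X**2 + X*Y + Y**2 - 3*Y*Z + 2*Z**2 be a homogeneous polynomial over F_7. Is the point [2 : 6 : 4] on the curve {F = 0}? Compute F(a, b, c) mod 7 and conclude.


F(2,6,4) ≡ 6 (mod 7); P is NOT on the curve.

Evaluate F(2, 6, 4) term-by-term (mod 7).
  3*X**2 ↦ 3·4·1·1 = 12
  X*Y ↦ 1·2·6·1 = 12
  Y**2 ↦ 1·1·36·1 = 36
  -3*Y*Z ↦ -3·1·6·4 = -72
  2*Z**2 ↦ 2·1·1·16 = 32
Sum: F(2, 6, 4) = (12) + (12) + (36) + (-72) + (32) = 20.
Reducing mod 7: 20 ≡ 6 (mod 7).
Since F(a, b, c) ≡ 6 ≠ 0 (mod 7), P does NOT lie on the curve.


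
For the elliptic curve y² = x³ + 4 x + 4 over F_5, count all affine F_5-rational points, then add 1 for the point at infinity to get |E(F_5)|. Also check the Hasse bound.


Affine points = {(0, 2), (0, 3), (1, 2), (1, 3), (2, 0), (4, 2), (4, 3)}; affine count = 7; |E(F_5)| = 8.

Discriminant check: Δ ∝ 4a³ + 27b² = 4·4³ + 27·4² = 4·64 + 27·16 ≡ 3 (mod 5). Nonzero ⇒ E is nonsingular.
For each x ∈ F_5, compute rhs = x³ + 4·x + 4 mod 5, then count y ∈ F_5 with y² ≡ rhs.
  x = 0: rhs = 4, matching y values: 2, 3 (2 points).
  x = 1: rhs = 4, matching y values: 2, 3 (2 points).
  x = 2: rhs = 0, matching y values: 0 (1 points).
  x = 3: rhs = 3, matching y values: none (0 points).
  x = 4: rhs = 4, matching y values: 2, 3 (2 points).
Total affine count: 7.
Full point count |E(F_5)| = 7 + 1 = 8.
Hasse bound: |8 − (5+1)| = |2| = 2 ≤ 2√5 ≈ 4.4721 ✓.


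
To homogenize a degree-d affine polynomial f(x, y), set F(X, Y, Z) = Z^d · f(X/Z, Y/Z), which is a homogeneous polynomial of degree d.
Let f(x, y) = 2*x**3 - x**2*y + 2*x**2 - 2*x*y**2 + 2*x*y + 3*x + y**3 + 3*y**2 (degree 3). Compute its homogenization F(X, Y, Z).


F(X, Y, Z) = 2*X**3 - X**2*Y + 2*X**2*Z - 2*X*Y**2 + 2*X*Y*Z + 3*X*Z**2 + Y**3 + 3*Y**2*Z

deg(f) = 3.
Substitute x = X/Z, y = Y/Z into f, then multiply by Z^3.
  monomial 2·x^3·y^0 ↦ 2·X^3·Y^0·Z^0.
  monomial -1·x^2·y^1 ↦ -1·X^2·Y^1·Z^0.
  monomial 2·x^2·y^0 ↦ 2·X^2·Y^0·Z^1.
  monomial -2·x^1·y^2 ↦ -2·X^1·Y^2·Z^0.
  monomial 2·x^1·y^1 ↦ 2·X^1·Y^1·Z^1.
  monomial 3·x^1·y^0 ↦ 3·X^1·Y^0·Z^2.
  monomial 1·x^0·y^3 ↦ 1·X^0·Y^3·Z^0.
  monomial 3·x^0·y^2 ↦ 3·X^0·Y^2·Z^1.
Collecting: F(X, Y, Z) = 2*X**3 - X**2*Y + 2*X**2*Z - 2*X*Y**2 + 2*X*Y*Z + 3*X*Z**2 + Y**3 + 3*Y**2*Z.


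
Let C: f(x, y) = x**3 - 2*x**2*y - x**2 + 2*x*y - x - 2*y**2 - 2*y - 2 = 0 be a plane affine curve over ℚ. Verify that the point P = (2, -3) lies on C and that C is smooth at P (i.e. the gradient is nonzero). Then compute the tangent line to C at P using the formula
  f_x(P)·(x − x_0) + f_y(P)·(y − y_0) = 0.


Tangent line at P: 25*x + 6*y - 32 = 0.

Step 1: f(2, -3) = 0, so P lies on C.
Step 2: partial derivatives
  f_x(x, y) = 3*x**2 - 4*x*y - 2*x + 2*y - 1, f_y(x, y) = -2*x**2 + 2*x - 4*y - 2.
  f_x(P) = 25, f_y(P) = 6 (gradient nonzero, so P is smooth).
Step 3: tangent line at P: 25·(x − 2) + 6·(y − -3) = 0.
Expanding: 25*x + 6*y - 32 = 0.


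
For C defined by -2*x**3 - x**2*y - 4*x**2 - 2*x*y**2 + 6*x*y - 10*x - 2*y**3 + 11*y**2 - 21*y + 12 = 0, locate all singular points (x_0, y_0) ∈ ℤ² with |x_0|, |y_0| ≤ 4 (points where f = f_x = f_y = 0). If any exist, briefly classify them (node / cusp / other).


Singular points: {(-1, 2)}; classification: cusp.

Compute partial derivatives:
  f_x = -6*x**2 - 2*x*y - 8*x - 2*y**2 + 6*y - 10.
  f_y = -x**2 - 4*x*y + 6*x - 6*y**2 + 22*y - 21.
Scan x_0 ∈ {−4, ..., 4}. For each x_0, f_y(x_0, y) is a polynomial in y; find its integer roots y ∈ {−4, ..., 4}, then test f_x and f at those candidates.
  x = -4: f_y(-4, y) = -6*y**2 + 38*y - 61; no integer root y with |y| ≤ 4.
  x = -3: f_y(-3, y) = -6*y**2 + 34*y - 48; vanishes at y ∈ {3}. (-3, 3): f_x = -22 ≠ 0.
  x = -2: f_y(-2, y) = -6*y**2 + 30*y - 37; no integer root y with |y| ≤ 4.
  x = -1: f_y(-1, y) = -6*y**2 + 26*y - 28; vanishes at y ∈ {2}. (-1, 2): f_x = 0, f = 0 — SINGULAR.
  x = 0: f_y(0, y) = -6*y**2 + 22*y - 21; no integer root y with |y| ≤ 4.
  x = 1: f_y(1, y) = -6*y**2 + 18*y - 16; no integer root y with |y| ≤ 4.
  x = 2: f_y(2, y) = -6*y**2 + 14*y - 13; no integer root y with |y| ≤ 4.
  x = 3: f_y(3, y) = -6*y**2 + 10*y - 12; no integer root y with |y| ≤ 4.
  x = 4: f_y(4, y) = -6*y**2 + 6*y - 13; no integer root y with |y| ≤ 4.
Only singular point on the grid: (-1, 2).
Classify: substitute x = -1 + u, y = 2 + v and expand: f = -2*u**3 - u**2*v - 2*u*v**2 - 2*v**3 + v**2.
No constant or linear terms (consistent with a singular point). Quadratic part: v**2. Cubic part: -2*u**3 - u**2*v - 2*u*v**2 - 2*v**3.
The quadratic part v**2 is a perfect square, so there is a single (double) tangent line v = 0, i.e. y = 2. Restricting the cubic part to that line (v = 0) leaves -2*u**3 ≠ 0, so f is not divisible by v and the branch is v² ≈ 2*u**3 to lowest order — this is a cusp.
Classification: cusp.


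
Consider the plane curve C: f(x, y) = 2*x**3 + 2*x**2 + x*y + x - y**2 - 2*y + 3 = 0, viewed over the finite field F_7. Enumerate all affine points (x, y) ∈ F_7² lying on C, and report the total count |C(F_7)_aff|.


Affine F_7-points: {(0, 1), (0, 4), (2, 1), (2, 6), (4, 1), (5, 0), (5, 3)}; count = 7.

For each of the 49 pairs (x, y) ∈ F_7², evaluate f(x, y) mod 7. Record the zeros.
  x = 0: [0↦3, 1↦0, 2↦2, 3↦2, 4↦0, 5↦3, 6↦4]  zeros at y ∈ {1, 4}
  x = 1: [0↦1, 1↦6, 2↦2, 3↦3, 4↦2, 5↦6, 6↦1]  zeros at y ∈ ∅
  x = 2: [0↦1, 1↦0, 2↦4, 3↦6, 4↦6, 5↦4, 6↦0]  zeros at y ∈ {1, 6}
  x = 3: [0↦1, 1↦1, 2↦6, 3↦2, 4↦3, 5↦2, 6↦6]  zeros at y ∈ ∅
  x = 4: [0↦6, 1↦0, 2↦6, 3↦3, 4↦5, 5↦5, 6↦3]  zeros at y ∈ {1}
  x = 5: [0↦0, 1↦2, 2↦2, 3↦0, 4↦3, 5↦4, 6↦3]  zeros at y ∈ {0, 3}
  x = 6: [0↦2, 1↦5, 2↦6, 3↦5, 4↦2, 5↦4, 6↦4]  zeros at y ∈ ∅
Collecting zeros: affine points = {(0, 1), (0, 4), (2, 1), (2, 6), (4, 1), (5, 0), (5, 3)}.
Total count |C(F_7)_aff| = 7.


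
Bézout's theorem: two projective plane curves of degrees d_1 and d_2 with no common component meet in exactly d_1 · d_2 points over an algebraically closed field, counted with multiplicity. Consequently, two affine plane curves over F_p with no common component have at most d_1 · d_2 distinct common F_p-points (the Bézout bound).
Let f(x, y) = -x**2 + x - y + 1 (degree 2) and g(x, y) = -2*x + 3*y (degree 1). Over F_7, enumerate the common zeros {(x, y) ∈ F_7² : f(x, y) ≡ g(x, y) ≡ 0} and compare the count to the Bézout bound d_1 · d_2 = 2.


Common zeros: {(2, 6), (3, 2)}; count = 2; Bézout bound = 2.

deg(f) = 2, deg(g) = 1, so Bézout bound = 2.
Scan x ∈ F_7. For each x, list the y ∈ F_7 with f(x, y) ≡ 0 and those with g(x, y) ≡ 0 (mod 7); the common zeros in that column are the intersection.
  x = 0: f ≡ 0 at y ∈ {1}; g ≡ 0 at y ∈ {0}; common: ∅.
  x = 1: f ≡ 0 at y ∈ {1}; g ≡ 0 at y ∈ {3}; common: ∅.
  x = 2: f ≡ 0 at y ∈ {6}; g ≡ 0 at y ∈ {6}; common: {6}.
  x = 3: f ≡ 0 at y ∈ {2}; g ≡ 0 at y ∈ {2}; common: {2}.
  x = 4: f ≡ 0 at y ∈ {3}; g ≡ 0 at y ∈ {5}; common: ∅.
  x = 5: f ≡ 0 at y ∈ {2}; g ≡ 0 at y ∈ {1}; common: ∅.
  x = 6: f ≡ 0 at y ∈ {6}; g ≡ 0 at y ∈ {4}; common: ∅.
Collecting: common zeros = {(2, 6), (3, 2)}, so the count is 2.
Comparison with the Bézout bound: 2 ≤ 2 = deg(f)·deg(g), as expected for curves with no common component (the bound is attained).


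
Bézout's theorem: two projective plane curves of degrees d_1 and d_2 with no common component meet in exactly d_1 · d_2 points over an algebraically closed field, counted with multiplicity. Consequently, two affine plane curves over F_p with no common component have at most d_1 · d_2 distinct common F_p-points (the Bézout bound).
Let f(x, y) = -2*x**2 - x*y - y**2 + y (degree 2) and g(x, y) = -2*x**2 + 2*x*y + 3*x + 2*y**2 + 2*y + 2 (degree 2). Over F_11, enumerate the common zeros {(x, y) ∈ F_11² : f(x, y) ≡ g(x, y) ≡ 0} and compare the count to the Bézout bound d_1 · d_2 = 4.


Common zeros: {(1, 3)}; count = 1; Bézout bound = 4.

deg(f) = 2, deg(g) = 2, so Bézout bound = 4.
Scan x ∈ F_11. For each x, list the y ∈ F_11 with f(x, y) ≡ 0 and those with g(x, y) ≡ 0 (mod 11); the common zeros in that column are the intersection.
  x = 0: f ≡ 0 at y ∈ {0, 1}; g ≡ 0 at y ∈ ∅; common: ∅.
  x = 1: f ≡ 0 at y ∈ {3, 8}; g ≡ 0 at y ∈ {3, 6}; common: {3}.
  x = 2: f ≡ 0 at y ∈ ∅; g ≡ 0 at y ∈ {0, 8}; common: ∅.
  x = 3: f ≡ 0 at y ∈ {3, 6}; g ≡ 0 at y ∈ ∅; common: ∅.
  x = 4: f ≡ 0 at y ∈ ∅; g ≡ 0 at y ∈ ∅; common: ∅.
  x = 5: f ≡ 0 at y ∈ {1, 6}; g ≡ 0 at y ∈ {0, 5}; common: ∅.
  x = 6: f ≡ 0 at y ∈ {8, 9}; g ≡ 0 at y ∈ ∅; common: ∅.
  x = 7: f ≡ 0 at y ∈ ∅; g ≡ 0 at y ∈ {5, 9}; common: ∅.
  x = 8: f ≡ 0 at y ∈ ∅; g ≡ 0 at y ∈ ∅; common: ∅.
  x = 9: f ≡ 0 at y ∈ ∅; g ≡ 0 at y ∈ {3, 9}; common: ∅.
  x = 10: f ≡ 0 at y ∈ ∅; g ≡ 0 at y ∈ ∅; common: ∅.
Collecting: common zeros = {(1, 3)}, so the count is 1.
Comparison with the Bézout bound: 1 ≤ 4 = deg(f)·deg(g), as expected for curves with no common component (the affine F_11-count falls short of the bound because intersections may lie at infinity, over extension fields, or carry multiplicity).
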